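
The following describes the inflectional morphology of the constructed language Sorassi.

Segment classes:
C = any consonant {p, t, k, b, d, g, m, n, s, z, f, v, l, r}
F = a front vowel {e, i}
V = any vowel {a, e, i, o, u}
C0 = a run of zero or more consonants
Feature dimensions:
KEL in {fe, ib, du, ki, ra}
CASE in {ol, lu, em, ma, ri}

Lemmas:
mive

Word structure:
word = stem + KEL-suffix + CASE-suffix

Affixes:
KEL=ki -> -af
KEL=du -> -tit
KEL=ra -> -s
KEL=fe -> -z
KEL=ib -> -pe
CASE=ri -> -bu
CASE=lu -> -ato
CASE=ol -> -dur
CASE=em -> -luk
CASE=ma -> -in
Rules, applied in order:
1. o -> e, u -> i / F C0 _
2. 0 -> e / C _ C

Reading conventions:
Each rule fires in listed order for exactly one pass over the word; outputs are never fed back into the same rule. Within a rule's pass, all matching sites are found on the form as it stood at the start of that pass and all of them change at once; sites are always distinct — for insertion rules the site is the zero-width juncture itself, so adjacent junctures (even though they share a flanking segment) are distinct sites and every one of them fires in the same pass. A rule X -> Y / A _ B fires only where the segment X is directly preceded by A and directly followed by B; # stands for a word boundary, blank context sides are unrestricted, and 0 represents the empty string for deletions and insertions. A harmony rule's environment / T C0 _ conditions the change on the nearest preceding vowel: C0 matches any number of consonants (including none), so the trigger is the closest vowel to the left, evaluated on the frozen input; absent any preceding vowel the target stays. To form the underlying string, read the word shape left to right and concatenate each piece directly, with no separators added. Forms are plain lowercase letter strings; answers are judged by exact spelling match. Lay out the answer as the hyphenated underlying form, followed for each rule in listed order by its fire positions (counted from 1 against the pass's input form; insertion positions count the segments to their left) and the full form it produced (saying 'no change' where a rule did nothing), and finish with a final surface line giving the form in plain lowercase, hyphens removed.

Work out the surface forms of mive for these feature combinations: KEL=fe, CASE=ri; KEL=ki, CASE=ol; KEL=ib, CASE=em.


cell KEL=fe, CASE=ri:
underlying: mive-z-bu
1. o -> e, u -> i / F C0 _: fires at position(s) 7: mivezbi
2. 0 -> e / C _ C: inserts after position(s) 5: mivezebi
surface: mivezebi

cell KEL=ki, CASE=ol:
underlying: mive-af-dur
1. o -> e, u -> i / F C0 _: no change
2. 0 -> e / C _ C: inserts after position(s) 6: miveafedur
surface: miveafedur

cell KEL=ib, CASE=em:
underlying: mive-pe-luk
1. o -> e, u -> i / F C0 _: fires at position(s) 8: mivepelik
2. 0 -> e / C _ C: no change
surface: mivepelik


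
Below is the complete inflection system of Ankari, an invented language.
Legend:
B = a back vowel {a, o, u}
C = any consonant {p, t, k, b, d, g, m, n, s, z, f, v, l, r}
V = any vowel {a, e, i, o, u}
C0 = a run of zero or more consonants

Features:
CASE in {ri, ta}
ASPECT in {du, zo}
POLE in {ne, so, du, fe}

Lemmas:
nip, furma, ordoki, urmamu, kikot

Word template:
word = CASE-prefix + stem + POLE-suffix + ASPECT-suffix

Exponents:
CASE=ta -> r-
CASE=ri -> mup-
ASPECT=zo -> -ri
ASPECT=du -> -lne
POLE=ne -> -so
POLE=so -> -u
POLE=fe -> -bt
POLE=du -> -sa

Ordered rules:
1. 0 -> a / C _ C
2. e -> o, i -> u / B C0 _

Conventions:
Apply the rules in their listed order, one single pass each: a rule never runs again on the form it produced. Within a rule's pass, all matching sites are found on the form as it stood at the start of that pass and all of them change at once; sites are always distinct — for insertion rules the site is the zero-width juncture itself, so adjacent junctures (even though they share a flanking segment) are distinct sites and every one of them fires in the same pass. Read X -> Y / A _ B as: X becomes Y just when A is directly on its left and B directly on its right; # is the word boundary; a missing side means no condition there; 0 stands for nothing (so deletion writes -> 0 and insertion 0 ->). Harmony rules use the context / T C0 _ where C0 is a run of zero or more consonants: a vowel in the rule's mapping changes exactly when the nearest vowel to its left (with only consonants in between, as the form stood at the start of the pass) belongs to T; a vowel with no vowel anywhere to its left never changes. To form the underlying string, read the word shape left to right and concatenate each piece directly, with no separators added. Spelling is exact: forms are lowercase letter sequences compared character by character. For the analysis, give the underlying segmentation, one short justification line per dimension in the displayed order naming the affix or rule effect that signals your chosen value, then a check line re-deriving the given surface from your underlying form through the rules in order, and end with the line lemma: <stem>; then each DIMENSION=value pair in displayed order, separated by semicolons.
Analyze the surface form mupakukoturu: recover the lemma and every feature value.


underlying: mup-kikot-u-ri
CASE=ri - signalled by the affix mup-
ASPECT=zo - signalled by the affix -ri
POLE=so - signalled by the affix -u
check: mupkikoturi -> mupakikoturi -> mupakukoturu
lemma: kikot; CASE=ri; ASPECT=zo; POLE=so


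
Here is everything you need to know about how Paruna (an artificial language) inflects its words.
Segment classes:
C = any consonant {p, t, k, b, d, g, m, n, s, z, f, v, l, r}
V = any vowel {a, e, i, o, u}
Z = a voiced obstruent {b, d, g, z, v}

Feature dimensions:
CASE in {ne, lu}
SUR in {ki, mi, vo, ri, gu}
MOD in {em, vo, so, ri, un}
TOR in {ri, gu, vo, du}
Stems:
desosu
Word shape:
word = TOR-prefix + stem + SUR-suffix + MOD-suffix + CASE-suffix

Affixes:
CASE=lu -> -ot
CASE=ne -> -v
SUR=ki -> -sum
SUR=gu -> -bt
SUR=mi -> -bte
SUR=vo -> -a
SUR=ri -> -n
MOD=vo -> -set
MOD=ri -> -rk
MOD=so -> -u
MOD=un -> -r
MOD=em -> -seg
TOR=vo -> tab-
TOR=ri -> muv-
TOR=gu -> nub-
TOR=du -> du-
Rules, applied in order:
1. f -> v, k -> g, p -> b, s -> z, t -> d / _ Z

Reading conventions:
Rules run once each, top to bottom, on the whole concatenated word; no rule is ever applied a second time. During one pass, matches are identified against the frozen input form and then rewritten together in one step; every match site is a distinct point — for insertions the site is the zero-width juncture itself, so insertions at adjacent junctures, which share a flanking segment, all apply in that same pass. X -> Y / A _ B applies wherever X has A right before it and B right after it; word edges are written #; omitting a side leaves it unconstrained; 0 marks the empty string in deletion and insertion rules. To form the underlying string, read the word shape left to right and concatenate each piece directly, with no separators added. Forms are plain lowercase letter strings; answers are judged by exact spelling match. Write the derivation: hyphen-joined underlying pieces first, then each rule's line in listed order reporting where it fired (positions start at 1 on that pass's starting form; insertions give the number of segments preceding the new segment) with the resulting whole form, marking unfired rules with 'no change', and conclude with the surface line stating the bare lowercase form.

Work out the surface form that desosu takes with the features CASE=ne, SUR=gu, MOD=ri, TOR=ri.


underlying: muv-desosu-bt-rk-v
1. f -> v, k -> g, p -> b, s -> z, t -> d / _ Z: fires at position(s) 13: muvdesosubtrgv
surface: muvdesosubtrgv


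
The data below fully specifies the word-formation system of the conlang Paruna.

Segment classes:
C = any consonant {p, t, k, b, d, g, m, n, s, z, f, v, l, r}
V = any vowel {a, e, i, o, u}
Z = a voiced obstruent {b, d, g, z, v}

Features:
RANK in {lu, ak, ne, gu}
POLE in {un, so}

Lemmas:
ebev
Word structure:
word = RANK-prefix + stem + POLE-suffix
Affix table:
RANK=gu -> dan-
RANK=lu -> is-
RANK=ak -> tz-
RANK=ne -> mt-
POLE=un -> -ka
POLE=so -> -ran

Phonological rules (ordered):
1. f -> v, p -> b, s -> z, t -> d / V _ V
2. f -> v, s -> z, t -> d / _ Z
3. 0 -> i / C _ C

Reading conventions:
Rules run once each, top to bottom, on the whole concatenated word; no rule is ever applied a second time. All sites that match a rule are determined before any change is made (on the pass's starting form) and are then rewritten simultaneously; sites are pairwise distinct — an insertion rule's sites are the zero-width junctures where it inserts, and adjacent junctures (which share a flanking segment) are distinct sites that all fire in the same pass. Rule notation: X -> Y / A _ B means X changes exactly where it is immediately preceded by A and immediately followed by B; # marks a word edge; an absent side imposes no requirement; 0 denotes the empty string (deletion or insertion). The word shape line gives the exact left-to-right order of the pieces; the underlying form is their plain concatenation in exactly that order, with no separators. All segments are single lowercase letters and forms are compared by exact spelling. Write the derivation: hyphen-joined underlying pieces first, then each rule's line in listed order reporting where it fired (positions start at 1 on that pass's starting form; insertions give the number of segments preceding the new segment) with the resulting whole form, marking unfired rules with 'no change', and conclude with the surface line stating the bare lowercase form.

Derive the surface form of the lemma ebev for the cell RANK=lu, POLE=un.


underlying: is-ebev-ka
1. f -> v, p -> b, s -> z, t -> d / V _ V: fires at position(s) 2: izebevka
2. f -> v, s -> z, t -> d / _ Z: no change
3. 0 -> i / C _ C: inserts after position(s) 6: izebevika
surface: izebevika


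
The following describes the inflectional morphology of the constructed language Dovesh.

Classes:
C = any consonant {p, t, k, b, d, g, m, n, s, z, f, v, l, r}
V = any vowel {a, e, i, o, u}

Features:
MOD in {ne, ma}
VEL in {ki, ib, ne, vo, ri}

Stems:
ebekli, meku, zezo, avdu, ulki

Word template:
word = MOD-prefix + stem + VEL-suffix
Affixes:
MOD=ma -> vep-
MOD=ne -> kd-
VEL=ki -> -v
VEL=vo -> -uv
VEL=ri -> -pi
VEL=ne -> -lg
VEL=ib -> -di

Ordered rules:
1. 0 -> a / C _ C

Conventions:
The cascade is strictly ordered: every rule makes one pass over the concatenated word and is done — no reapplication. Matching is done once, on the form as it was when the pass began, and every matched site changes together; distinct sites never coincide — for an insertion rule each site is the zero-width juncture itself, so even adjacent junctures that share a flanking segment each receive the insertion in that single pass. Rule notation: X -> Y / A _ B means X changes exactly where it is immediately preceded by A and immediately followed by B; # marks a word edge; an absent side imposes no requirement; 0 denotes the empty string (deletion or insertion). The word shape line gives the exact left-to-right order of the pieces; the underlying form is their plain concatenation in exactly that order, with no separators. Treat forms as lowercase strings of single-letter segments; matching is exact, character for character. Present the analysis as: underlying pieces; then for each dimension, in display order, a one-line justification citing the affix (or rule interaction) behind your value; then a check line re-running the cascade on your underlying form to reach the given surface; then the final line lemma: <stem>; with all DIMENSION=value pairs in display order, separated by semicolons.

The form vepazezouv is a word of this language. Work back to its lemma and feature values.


underlying: vep-zezo-uv
MOD=ma - signalled by the affix vep-
VEL=vo - signalled by the affix -uv
check: vepzezouv -> vepazezouv
lemma: zezo; MOD=ma; VEL=vo


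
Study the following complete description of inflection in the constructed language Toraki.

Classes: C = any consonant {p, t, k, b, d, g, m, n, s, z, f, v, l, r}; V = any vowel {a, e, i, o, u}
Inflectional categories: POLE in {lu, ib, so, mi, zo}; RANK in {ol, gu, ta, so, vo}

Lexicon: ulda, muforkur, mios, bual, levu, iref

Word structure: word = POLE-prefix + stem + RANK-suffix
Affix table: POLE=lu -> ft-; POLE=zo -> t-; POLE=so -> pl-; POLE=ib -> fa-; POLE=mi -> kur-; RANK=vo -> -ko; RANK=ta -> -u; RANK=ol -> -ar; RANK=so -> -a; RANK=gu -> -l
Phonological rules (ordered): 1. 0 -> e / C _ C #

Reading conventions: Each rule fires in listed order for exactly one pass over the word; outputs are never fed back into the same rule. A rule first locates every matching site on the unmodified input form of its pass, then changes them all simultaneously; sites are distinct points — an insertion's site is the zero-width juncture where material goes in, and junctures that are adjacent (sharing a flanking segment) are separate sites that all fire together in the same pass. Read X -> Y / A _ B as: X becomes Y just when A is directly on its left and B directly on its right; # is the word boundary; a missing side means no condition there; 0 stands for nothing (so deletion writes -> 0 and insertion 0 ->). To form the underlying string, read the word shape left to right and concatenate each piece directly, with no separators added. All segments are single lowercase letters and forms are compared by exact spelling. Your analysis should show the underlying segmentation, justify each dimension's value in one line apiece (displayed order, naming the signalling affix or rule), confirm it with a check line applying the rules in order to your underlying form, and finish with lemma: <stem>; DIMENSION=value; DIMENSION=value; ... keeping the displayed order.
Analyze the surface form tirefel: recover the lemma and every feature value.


underlying: t-iref-l
POLE=zo - signalled by the affix t-
RANK=gu - signalled by the affix -l
check: tirefl -> tirefel
lemma: iref; POLE=zo; RANK=gu


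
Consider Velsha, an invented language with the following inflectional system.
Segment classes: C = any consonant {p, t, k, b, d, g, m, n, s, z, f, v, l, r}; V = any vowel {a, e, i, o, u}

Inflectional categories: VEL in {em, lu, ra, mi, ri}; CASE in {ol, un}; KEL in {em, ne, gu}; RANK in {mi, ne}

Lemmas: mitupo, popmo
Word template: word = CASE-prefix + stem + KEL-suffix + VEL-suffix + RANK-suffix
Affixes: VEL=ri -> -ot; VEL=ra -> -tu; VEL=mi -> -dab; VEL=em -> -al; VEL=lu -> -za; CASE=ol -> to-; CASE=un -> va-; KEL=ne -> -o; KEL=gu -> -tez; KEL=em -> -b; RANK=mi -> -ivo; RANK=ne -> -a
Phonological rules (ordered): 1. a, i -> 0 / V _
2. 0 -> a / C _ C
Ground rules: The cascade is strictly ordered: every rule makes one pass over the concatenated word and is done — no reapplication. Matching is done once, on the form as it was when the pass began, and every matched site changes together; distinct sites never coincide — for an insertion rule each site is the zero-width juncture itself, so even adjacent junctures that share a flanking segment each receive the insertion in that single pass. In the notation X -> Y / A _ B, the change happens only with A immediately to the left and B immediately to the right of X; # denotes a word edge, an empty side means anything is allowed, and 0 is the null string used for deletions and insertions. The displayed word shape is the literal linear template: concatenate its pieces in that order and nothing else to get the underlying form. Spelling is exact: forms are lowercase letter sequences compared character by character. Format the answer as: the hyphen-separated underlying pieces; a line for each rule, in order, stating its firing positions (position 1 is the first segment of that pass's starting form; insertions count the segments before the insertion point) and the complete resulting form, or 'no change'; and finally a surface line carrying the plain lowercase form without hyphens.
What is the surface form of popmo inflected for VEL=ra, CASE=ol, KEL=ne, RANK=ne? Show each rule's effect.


underlying: to-popmo-o-tu-a
1. a, i -> 0 / V _: fires at position(s) 11: topopmootu
2. 0 -> a / C _ C: inserts after position(s) 5: topopamootu
surface: topopamootu


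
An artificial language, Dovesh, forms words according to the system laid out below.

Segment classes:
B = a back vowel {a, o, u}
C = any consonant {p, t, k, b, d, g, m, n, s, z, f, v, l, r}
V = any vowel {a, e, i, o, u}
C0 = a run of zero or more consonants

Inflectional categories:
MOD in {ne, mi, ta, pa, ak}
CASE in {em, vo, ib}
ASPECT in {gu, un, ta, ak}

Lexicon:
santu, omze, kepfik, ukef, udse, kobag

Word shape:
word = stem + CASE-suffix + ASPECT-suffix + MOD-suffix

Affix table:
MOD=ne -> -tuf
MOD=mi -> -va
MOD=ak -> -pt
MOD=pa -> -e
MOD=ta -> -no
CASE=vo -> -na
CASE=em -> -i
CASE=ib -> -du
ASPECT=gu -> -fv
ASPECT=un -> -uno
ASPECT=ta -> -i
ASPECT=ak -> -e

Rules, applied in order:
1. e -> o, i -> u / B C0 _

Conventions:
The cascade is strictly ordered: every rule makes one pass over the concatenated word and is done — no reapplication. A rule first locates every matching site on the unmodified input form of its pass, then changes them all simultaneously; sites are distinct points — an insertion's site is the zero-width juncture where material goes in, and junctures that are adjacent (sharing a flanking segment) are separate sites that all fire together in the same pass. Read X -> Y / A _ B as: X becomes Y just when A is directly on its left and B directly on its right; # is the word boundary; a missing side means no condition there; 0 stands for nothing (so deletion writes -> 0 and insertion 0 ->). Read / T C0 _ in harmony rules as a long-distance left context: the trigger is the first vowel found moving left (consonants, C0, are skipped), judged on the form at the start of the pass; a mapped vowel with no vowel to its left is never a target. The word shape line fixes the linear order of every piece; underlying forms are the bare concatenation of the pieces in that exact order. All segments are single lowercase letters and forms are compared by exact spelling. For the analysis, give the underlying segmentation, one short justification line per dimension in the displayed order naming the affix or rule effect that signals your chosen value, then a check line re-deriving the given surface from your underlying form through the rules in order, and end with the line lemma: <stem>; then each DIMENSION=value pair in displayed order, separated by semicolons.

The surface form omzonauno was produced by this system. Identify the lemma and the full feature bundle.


underlying: omze-na-i-no
MOD=ta - signalled by the affix -no
CASE=vo - signalled by the affix -na
ASPECT=ta - signalled by the affix -i
check: omzenaino -> omzonauno
lemma: omze; MOD=ta; CASE=vo; ASPECT=ta


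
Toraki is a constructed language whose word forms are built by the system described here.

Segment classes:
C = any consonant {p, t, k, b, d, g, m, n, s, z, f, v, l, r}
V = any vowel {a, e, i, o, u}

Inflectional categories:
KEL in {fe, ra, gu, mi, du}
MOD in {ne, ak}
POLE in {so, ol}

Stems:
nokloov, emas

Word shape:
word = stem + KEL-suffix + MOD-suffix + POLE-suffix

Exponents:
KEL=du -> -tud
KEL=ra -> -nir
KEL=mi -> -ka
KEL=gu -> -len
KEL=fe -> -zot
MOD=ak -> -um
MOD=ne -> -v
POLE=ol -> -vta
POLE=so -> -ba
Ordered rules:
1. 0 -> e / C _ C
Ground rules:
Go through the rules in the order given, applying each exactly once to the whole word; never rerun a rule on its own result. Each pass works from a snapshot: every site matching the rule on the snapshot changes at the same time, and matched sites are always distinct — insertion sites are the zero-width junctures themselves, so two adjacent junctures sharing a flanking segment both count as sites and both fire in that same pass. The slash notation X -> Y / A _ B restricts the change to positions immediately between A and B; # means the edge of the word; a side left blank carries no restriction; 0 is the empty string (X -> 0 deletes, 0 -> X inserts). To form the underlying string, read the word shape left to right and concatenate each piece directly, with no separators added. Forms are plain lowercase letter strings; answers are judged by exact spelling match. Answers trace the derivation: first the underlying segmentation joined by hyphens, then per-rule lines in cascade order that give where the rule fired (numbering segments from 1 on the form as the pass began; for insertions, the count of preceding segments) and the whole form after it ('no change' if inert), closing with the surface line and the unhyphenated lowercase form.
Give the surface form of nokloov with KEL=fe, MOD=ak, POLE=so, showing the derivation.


underlying: nokloov-zot-um-ba
1. 0 -> e / C _ C: inserts after position(s) 3, 7, 12: nokeloovezotumeba
surface: nokeloovezotumeba


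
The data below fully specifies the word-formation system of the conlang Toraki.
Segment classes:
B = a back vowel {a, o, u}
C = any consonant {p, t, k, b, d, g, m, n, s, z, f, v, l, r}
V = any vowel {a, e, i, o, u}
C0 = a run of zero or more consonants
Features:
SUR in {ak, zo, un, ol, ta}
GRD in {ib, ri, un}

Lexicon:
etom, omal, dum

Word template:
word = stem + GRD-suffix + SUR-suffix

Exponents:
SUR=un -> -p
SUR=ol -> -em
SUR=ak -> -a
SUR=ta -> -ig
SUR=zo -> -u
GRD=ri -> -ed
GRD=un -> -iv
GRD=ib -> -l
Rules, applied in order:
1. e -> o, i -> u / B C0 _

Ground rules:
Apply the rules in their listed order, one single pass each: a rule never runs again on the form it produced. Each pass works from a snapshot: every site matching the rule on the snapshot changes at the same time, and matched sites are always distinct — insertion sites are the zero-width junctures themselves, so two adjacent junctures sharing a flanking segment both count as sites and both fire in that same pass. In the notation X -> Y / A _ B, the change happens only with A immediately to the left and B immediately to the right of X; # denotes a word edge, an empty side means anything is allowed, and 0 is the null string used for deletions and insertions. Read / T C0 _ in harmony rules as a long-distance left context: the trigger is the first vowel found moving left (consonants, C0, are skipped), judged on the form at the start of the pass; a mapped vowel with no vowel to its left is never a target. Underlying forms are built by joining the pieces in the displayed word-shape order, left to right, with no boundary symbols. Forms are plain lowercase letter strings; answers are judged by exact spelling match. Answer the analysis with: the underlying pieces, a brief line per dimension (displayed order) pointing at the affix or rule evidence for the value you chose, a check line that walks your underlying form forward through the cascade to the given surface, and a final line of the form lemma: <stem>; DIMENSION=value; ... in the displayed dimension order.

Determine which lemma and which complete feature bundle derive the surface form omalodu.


underlying: omal-ed-u
SUR=zo - signalled by the affix -u
GRD=ri - signalled by the affix -ed
check: omaledu -> omalodu
lemma: omal; SUR=zo; GRD=ri


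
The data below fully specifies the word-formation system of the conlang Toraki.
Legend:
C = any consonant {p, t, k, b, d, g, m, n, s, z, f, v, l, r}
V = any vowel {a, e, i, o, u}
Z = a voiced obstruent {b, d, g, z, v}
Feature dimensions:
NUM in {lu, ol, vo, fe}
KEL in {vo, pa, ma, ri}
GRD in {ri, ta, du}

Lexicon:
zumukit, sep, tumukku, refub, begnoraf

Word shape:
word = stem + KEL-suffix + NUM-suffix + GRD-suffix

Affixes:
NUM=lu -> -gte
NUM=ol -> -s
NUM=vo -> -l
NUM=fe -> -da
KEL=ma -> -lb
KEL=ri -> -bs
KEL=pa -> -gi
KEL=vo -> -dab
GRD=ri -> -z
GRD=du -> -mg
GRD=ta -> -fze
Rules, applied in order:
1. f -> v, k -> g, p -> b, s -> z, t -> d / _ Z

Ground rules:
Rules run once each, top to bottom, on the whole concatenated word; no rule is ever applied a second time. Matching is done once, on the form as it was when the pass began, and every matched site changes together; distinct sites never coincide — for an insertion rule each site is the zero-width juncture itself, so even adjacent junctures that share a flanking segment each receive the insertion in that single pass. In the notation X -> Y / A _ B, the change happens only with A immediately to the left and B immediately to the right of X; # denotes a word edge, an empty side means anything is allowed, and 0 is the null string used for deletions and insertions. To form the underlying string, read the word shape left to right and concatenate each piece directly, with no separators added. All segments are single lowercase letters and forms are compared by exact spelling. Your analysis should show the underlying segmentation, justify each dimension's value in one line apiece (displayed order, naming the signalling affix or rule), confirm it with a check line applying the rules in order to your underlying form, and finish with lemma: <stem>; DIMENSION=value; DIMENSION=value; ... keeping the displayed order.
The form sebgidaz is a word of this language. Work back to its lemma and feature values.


underlying: sep-gi-da-z
NUM=fe - signalled by the affix -da
KEL=pa - signalled by the affix -gi
GRD=ri - signalled by the affix -z
check: sepgidaz -> sebgidaz
lemma: sep; NUM=fe; KEL=pa; GRD=ri


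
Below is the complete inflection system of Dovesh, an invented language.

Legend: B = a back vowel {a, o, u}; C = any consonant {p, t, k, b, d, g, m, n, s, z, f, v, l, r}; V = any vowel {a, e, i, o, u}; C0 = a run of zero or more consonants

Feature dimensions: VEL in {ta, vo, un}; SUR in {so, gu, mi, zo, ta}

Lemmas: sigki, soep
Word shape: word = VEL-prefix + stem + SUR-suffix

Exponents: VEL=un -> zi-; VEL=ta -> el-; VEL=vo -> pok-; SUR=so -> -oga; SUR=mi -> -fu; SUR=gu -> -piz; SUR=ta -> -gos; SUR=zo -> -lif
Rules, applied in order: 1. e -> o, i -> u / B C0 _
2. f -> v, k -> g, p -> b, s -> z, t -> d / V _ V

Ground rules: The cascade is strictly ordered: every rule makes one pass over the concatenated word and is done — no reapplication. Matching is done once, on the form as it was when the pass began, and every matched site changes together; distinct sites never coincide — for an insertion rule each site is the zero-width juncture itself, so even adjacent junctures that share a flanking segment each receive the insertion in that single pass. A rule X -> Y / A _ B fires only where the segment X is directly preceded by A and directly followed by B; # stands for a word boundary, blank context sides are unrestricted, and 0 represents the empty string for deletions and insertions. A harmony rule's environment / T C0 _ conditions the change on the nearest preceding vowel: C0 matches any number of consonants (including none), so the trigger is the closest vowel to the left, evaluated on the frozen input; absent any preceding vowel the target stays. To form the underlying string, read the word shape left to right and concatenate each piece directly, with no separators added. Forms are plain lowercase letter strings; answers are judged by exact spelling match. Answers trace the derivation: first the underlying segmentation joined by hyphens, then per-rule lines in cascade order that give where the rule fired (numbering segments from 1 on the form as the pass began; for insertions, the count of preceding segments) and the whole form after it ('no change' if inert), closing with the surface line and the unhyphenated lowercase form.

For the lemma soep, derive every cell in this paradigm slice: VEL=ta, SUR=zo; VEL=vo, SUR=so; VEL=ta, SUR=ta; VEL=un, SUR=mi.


cell VEL=ta, SUR=zo:
underlying: el-soep-lif
1. e -> o, i -> u / B C0 _: fires at position(s) 5: elsooplif
2. f -> v, k -> g, p -> b, s -> z, t -> d / V _ V: no change
surface: elsooplif

cell VEL=vo, SUR=so:
underlying: pok-soep-oga
1. e -> o, i -> u / B C0 _: fires at position(s) 6: poksoopoga
2. f -> v, k -> g, p -> b, s -> z, t -> d / V _ V: fires at position(s) 7: poksooboga
surface: poksooboga

cell VEL=ta, SUR=ta:
underlying: el-soep-gos
1. e -> o, i -> u / B C0 _: fires at position(s) 5: elsoopgos
2. f -> v, k -> g, p -> b, s -> z, t -> d / V _ V: no change
surface: elsoopgos

cell VEL=un, SUR=mi:
underlying: zi-soep-fu
1. e -> o, i -> u / B C0 _: fires at position(s) 5: zisoopfu
2. f -> v, k -> g, p -> b, s -> z, t -> d / V _ V: fires at position(s) 3: zizoopfu
surface: zizoopfu


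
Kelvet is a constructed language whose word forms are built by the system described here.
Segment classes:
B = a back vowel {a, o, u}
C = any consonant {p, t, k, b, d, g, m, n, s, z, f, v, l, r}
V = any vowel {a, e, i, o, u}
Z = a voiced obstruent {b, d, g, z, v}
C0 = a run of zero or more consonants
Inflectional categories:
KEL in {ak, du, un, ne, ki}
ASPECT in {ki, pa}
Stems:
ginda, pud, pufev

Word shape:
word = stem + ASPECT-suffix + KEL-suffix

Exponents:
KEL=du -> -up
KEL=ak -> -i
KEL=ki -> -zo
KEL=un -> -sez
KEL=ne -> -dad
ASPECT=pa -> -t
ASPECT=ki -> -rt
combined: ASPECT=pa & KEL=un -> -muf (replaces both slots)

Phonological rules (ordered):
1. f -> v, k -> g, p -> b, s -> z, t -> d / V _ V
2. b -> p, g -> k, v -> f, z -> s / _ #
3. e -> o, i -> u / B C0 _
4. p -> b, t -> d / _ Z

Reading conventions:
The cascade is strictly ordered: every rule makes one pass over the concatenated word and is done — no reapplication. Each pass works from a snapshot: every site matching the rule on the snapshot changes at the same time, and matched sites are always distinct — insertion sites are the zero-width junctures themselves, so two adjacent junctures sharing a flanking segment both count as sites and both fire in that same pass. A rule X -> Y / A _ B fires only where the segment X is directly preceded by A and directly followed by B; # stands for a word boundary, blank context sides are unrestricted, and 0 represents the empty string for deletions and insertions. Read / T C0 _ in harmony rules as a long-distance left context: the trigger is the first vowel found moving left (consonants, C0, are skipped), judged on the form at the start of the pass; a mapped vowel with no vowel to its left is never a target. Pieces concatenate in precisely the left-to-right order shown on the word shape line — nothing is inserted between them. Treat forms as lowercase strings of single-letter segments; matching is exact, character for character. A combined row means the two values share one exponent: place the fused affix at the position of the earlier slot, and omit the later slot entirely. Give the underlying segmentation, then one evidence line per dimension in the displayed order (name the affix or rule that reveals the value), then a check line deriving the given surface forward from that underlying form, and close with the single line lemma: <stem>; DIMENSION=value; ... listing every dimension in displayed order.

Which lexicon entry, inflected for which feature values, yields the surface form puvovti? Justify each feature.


underlying: pufev-t-i
KEL=ak - signalled by the affix -i
ASPECT=pa - signalled by the affix -t
check: pufevti -> puvevti -> puvevti -> puvovti -> puvovti
lemma: pufev; KEL=ak; ASPECT=pa


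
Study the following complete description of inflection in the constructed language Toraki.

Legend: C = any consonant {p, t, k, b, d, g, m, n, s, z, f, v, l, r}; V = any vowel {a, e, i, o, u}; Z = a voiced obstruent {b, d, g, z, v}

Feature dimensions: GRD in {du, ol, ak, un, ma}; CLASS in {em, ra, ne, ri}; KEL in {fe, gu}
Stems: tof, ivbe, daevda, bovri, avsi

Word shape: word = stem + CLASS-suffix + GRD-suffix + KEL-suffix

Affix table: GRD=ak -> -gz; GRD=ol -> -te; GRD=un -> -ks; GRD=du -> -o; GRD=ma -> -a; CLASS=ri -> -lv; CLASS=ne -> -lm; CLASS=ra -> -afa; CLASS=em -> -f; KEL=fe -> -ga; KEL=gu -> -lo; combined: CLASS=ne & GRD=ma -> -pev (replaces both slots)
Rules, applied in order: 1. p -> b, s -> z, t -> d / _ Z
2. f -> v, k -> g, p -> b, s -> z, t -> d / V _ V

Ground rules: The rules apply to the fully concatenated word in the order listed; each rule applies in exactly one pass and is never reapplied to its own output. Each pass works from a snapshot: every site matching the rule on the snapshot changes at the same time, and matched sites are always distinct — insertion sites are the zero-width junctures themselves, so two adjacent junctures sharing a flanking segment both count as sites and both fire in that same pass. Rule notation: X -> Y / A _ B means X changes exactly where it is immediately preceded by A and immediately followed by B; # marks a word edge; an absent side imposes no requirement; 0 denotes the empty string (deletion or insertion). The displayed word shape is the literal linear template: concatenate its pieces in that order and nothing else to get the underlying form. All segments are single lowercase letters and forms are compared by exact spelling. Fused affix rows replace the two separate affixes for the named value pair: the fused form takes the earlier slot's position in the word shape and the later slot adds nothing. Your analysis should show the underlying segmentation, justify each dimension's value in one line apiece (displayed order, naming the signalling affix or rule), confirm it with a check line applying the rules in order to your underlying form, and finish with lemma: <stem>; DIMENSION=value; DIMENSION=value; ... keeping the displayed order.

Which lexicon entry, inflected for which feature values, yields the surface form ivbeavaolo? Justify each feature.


underlying: ivbe-afa-o-lo
GRD=du - signalled by the affix -o
CLASS=ra - signalled by the affix -afa
KEL=gu - signalled by the affix -lo
check: ivbeafaolo -> ivbeafaolo -> ivbeavaolo
lemma: ivbe; GRD=du; CLASS=ra; KEL=gu


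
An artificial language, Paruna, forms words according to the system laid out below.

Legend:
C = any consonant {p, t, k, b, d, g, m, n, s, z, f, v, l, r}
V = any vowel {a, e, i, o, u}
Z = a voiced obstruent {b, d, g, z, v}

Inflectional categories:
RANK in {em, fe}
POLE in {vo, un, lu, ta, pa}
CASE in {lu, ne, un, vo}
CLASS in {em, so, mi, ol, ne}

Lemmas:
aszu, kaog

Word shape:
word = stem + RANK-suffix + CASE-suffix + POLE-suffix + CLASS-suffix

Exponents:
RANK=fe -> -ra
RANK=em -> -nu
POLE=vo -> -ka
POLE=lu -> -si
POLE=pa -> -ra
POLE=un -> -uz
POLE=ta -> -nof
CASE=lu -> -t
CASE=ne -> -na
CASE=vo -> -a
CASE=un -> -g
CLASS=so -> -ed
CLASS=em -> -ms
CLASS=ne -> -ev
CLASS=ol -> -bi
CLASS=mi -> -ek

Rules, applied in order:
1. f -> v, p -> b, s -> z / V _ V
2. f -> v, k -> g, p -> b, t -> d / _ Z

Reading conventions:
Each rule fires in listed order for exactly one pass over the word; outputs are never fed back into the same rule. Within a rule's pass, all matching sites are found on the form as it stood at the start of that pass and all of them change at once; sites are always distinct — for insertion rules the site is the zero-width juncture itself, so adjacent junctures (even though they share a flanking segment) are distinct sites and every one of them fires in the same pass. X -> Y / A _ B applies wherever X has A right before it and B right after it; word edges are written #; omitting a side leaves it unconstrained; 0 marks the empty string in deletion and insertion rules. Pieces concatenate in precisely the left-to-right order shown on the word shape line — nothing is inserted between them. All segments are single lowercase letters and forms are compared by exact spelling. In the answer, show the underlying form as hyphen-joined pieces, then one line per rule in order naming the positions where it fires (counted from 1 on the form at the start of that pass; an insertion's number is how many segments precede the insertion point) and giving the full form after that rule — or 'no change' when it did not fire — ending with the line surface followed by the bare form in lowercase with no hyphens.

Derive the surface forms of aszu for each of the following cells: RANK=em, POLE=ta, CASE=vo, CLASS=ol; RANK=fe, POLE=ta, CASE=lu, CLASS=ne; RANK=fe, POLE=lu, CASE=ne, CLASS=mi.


cell RANK=em, POLE=ta, CASE=vo, CLASS=ol:
underlying: aszu-nu-a-nof-bi
1. f -> v, p -> b, s -> z / V _ V: no change
2. f -> v, k -> g, p -> b, t -> d / _ Z: fires at position(s) 10: aszunuanovbi
surface: aszunuanovbi

cell RANK=fe, POLE=ta, CASE=lu, CLASS=ne:
underlying: aszu-ra-t-nof-ev
1. f -> v, p -> b, s -> z / V _ V: fires at position(s) 10: aszuratnovev
2. f -> v, k -> g, p -> b, t -> d / _ Z: no change
surface: aszuratnovev

cell RANK=fe, POLE=lu, CASE=ne, CLASS=mi:
underlying: aszu-ra-na-si-ek
1. f -> v, p -> b, s -> z / V _ V: fires at position(s) 9: aszuranaziek
2. f -> v, k -> g, p -> b, t -> d / _ Z: no change
surface: aszuranaziek


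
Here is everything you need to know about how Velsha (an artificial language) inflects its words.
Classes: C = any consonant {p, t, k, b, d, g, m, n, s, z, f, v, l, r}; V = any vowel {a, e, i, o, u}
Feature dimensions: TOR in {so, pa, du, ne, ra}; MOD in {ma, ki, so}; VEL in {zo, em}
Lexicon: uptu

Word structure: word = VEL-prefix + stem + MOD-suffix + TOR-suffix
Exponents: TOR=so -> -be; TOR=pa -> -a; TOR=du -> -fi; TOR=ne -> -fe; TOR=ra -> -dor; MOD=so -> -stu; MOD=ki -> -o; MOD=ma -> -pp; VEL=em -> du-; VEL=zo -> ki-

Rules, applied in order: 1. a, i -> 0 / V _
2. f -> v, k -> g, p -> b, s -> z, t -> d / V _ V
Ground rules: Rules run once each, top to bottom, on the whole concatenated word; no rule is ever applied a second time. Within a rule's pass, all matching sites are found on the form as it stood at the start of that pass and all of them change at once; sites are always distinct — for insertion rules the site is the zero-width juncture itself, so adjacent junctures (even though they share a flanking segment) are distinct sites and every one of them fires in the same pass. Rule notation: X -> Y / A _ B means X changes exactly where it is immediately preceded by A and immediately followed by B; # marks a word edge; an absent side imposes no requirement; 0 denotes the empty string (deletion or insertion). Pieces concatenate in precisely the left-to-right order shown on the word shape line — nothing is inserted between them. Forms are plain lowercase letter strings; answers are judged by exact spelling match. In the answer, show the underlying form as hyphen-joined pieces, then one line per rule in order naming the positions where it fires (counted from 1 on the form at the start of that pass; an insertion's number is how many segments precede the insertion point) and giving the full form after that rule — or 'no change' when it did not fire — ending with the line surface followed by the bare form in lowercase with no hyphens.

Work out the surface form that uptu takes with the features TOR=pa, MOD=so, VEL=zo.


underlying: ki-uptu-stu-a
1. a, i -> 0 / V _: fires at position(s) 10: kiuptustu
2. f -> v, k -> g, p -> b, s -> z, t -> d / V _ V: no change
surface: kiuptustu


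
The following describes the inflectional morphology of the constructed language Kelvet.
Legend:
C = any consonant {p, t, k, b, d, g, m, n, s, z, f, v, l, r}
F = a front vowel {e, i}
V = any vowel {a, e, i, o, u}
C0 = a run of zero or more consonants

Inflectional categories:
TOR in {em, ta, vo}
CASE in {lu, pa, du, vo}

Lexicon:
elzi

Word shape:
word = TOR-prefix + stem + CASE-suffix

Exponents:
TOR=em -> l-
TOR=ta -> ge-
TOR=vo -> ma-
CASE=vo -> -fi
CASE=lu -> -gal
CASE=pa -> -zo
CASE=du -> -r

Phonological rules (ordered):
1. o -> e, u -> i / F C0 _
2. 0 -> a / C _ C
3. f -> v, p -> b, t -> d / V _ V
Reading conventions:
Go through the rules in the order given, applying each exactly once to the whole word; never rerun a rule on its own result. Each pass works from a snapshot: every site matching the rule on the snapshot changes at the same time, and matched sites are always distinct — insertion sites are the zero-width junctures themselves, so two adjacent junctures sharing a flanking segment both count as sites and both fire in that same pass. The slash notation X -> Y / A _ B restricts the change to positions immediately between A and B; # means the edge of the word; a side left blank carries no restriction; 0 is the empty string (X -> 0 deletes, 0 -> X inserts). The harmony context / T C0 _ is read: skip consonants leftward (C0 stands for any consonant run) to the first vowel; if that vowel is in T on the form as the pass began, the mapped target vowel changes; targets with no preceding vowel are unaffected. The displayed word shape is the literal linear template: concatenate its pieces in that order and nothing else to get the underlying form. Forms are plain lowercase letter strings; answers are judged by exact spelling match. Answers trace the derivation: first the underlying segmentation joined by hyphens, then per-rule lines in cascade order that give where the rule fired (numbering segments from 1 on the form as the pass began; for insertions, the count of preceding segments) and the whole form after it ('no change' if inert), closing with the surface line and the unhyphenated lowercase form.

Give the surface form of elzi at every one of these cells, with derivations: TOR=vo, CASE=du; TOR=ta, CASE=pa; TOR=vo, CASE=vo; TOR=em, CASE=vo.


cell TOR=vo, CASE=du:
underlying: ma-elzi-r
1. o -> e, u -> i / F C0 _: no change
2. 0 -> a / C _ C: inserts after position(s) 4: maelazir
3. f -> v, p -> b, t -> d / V _ V: no change
surface: maelazir

cell TOR=ta, CASE=pa:
underlying: ge-elzi-zo
1. o -> e, u -> i / F C0 _: fires at position(s) 8: geelzize
2. 0 -> a / C _ C: inserts after position(s) 4: geelazize
3. f -> v, p -> b, t -> d / V _ V: no change
surface: geelazize

cell TOR=vo, CASE=vo:
underlying: ma-elzi-fi
1. o -> e, u -> i / F C0 _: no change
2. 0 -> a / C _ C: inserts after position(s) 4: maelazifi
3. f -> v, p -> b, t -> d / V _ V: fires at position(s) 8: maelazivi
surface: maelazivi

cell TOR=em, CASE=vo:
underlying: l-elzi-fi
1. o -> e, u -> i / F C0 _: no change
2. 0 -> a / C _ C: inserts after position(s) 3: lelazifi
3. f -> v, p -> b, t -> d / V _ V: fires at position(s) 7: lelazivi
surface: lelazivi
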